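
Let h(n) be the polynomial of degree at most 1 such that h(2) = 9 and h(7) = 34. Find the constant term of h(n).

-1

Write h(n) = an + b. Substituting each data point gives a linear system:
  2a + b = 9
  7a + b = 34
Solving the system yields a = 5, b = -1.
So h(n) = 5n - 1.
The constant term is -1.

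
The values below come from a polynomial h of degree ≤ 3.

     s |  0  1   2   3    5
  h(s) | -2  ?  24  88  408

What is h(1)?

The 4 known points determine the degree-3 polynomial uniquely.
Write h(s) = as^3 + bs^2 + cs + d. Substituting each data point gives a linear system:
  d = -2
  8a + 4b + 2c + d = 24
  27a + 9b + 3c + d = 88
  125a + 25b + 5c + d = 408
Solving the system yields a = 3, b = 2, c = -3, d = -2.
So h(s) = 3s^3 + 2s^2 - 3s - 2.
Then h(1) = 0.

0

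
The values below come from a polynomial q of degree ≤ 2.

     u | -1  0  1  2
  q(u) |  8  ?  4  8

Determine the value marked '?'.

4

The 3 known points determine the degree-2 polynomial uniquely.
Write q(u) = au^2 + bu + c. Substituting each data point gives a linear system:
  a - b + c = 8
  a + b + c = 4
  4a + 2b + c = 8
Solving the system yields a = 2, b = -2, c = 4.
So q(u) = 2u² - 2u + 4.
Then q(0) = 4.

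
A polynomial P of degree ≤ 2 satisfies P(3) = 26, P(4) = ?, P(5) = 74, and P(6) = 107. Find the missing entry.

47

The 3 known points determine the degree-2 polynomial uniquely.
Write P(s) = as^2 + bs + c. Substituting each data point gives a linear system:
  9a + 3b + c = 26
  25a + 5b + c = 74
  36a + 6b + c = 107
Solving the system yields a = 3, b = 0, c = -1.
So P(s) = 3s^2 - 1.
Then P(4) = 47.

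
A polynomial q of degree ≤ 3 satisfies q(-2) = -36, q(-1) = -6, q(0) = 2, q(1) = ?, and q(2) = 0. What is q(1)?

0

The 4 known points determine the degree-3 polynomial uniquely.
Write q(n) = an^3 + bn^2 + cn + d. Substituting each data point gives a linear system:
  -8a + 4b - 2c + d = -36
  -a + b - c + d = -6
  d = 2
  8a + 4b + 2c + d = 0
Solving the system yields a = 2, b = -5, c = 1, d = 2.
So q(n) = 2n³ - 5n² + n + 2.
Then q(1) = 0.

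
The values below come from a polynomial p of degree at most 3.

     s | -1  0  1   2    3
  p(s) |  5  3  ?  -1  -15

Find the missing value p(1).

3

The 4 known points determine the degree-3 polynomial uniquely.
Write p(s) = as^3 + bs^2 + cs + d. Substituting each data point gives a linear system:
  -a + b - c + d = 5
  d = 3
  8a + 4b + 2c + d = -1
  27a + 9b + 3c + d = -15
Solving the system yields a = -1, b = 1, c = 0, d = 3.
So p(s) = -s^3 + s^2 + 3.
Then p(1) = 3.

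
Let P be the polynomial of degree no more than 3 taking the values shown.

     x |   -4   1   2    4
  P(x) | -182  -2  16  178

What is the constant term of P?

Write P(x) = ax^3 + bx^2 + cx + d. Substituting each data point gives a linear system:
  -64a + 16b - 4c + d = -182
  a + b + c + d = -2
  8a + 4b + 2c + d = 16
  64a + 16b + 4c + d = 178
Solving the system yields a = 3, b = 0, c = -3, d = -2.
So P(x) = 3x^3 - 3x - 2.
The constant term is -2.

-2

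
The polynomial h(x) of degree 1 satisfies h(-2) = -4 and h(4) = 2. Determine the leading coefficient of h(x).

1

Write h(x) = ax + b. Substituting each data point gives a linear system:
  -2a + b = -4
  4a + b = 2
Solving the system yields a = 1, b = -2.
So h(x) = x - 2.
The leading coefficient is 1.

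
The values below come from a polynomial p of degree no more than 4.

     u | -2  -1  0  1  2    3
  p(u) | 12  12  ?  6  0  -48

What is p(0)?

6

The 5 known points determine the degree-4 polynomial uniquely.
Write p(u) = au^4 + bu^3 + cu^2 + du + e. Substituting each data point gives a linear system:
  16a - 8b + 4c - 2d + e = 12
  a - b + c - d + e = 12
  a + b + c + d + e = 6
  16a + 8b + 4c + 2d + e = 0
  81a + 27b + 9c + 3d + e = -48
Solving the system yields a = -1, b = 0, c = 4, d = -3, e = 6.
So p(u) = -u^4 + 4u^2 - 3u + 6.
Then p(0) = 6.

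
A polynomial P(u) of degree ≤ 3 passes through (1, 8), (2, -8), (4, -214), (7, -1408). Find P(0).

6

Using the Lagrange interpolation formula with nodes 1, 2, 4, 7:
  L_0(u) = (u - 2)(u - 4)(u - 7) / -18
  L_1(u) = (u - 1)(u - 4)(u - 7) / 10
  L_2(u) = (u - 1)(u - 2)(u - 7) / -18
  L_3(u) = (u - 1)(u - 2)(u - 4) / 90
Then P(u) = 8·L_0(u) - 8·L_1(u) - 214·L_2(u) - 1408·L_3(u).
Expanding and collecting terms gives P(u) = -5u^3 + 6u^2 + u + 6.
Evaluating at u = 0: P(0) = 6.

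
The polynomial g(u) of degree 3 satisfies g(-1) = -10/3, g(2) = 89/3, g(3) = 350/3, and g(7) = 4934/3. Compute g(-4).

Write g(u) = au^3 + bu^2 + cu + d. Substituting each data point gives a linear system:
  -a + b - c + d = -10/3
  8a + 4b + 2c + d = 89/3
  27a + 9b + 3c + d = 350/3
  343a + 49b + 7c + d = 4934/3
Solving the system yields a = 5, b = -1, c = -3, d = -1/3.
So g(u) = 5u^3 - u^2 - 3u - 1/3.
Then g(-4) = -973/3.

-973/3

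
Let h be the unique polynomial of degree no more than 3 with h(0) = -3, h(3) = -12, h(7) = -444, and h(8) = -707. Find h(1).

0

Write h(n) = an^3 + bn^2 + cn + d. Substituting each data point gives a linear system:
  d = -3
  27a + 9b + 3c + d = -12
  343a + 49b + 7c + d = -444
  512a + 64b + 8c + d = -707
Solving the system yields a = -2, b = 5, c = 0, d = -3.
So h(n) = -2n^3 + 5n^2 - 3.
Then h(1) = 0.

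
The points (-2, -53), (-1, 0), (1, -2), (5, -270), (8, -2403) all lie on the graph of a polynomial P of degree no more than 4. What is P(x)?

P(x) = -x^4 + 4x^3 - 5x^2 - 5x + 5

Write P(x) = ax^4 + bx^3 + cx^2 + dx + e. Substituting each data point gives a linear system:
  16a - 8b + 4c - 2d + e = -53
  a - b + c - d + e = 0
  a + b + c + d + e = -2
  625a + 125b + 25c + 5d + e = -270
  4096a + 512b + 64c + 8d + e = -2403
Solving the system yields a = -1, b = 4, c = -5, d = -5, e = 5.
So P(x) = -x^4 + 4x^3 - 5x^2 - 5x + 5.
Check: P(8) = -2403. ✓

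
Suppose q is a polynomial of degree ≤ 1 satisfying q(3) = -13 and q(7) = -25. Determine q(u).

Using the Lagrange interpolation formula with nodes 3, 7:
  L_0(u) = (u - 7) / -4
  L_1(u) = (u - 3) / 4
Then q(u) = -13·L_0(u) - 25·L_1(u).
Expanding and collecting terms gives q(u) = -3u - 4.
Check: q(3) = -13. ✓

q(u) = -3u - 4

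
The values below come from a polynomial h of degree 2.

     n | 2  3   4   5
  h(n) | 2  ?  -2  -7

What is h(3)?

1

The 3 known points determine the degree-2 polynomial uniquely.
Write h(n) = an^2 + bn + c. Substituting each data point gives a linear system:
  4a + 2b + c = 2
  16a + 4b + c = -2
  25a + 5b + c = -7
Solving the system yields a = -1, b = 4, c = -2.
So h(n) = -n^2 + 4n - 2.
Then h(3) = 1.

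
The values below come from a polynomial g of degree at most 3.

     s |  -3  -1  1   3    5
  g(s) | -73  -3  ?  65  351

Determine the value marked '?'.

-5

The 4 known points determine the degree-3 polynomial uniquely.
Write g(s) = as^3 + bs^2 + cs + d. Substituting each data point gives a linear system:
  -27a + 9b - 3c + d = -73
  -a + b - c + d = -3
  27a + 9b + 3c + d = 65
  125a + 25b + 5c + d = 351
Solving the system yields a = 3, b = 0, c = -4, d = -4.
So g(s) = 3s^3 - 4s - 4.
Then g(1) = -5.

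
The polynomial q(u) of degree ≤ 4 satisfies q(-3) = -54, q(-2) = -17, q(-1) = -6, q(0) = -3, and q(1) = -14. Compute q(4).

-551

Write q(u) = au^4 + bu^3 + cu^2 + du + e. Substituting each data point gives a linear system:
  81a - 27b + 9c - 3d + e = -54
  16a - 8b + 4c - 2d + e = -17
  a - b + c - d + e = -6
  e = -3
  a + b + c + d + e = -14
Solving the system yields a = -1, b = -3, c = -6, d = -1, e = -3.
So q(u) = -u⁴ - 3u³ - 6u² - u - 3.
Then q(4) = -551.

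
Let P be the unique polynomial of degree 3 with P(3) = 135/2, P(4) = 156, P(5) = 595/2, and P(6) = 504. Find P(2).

Using the Lagrange interpolation formula with nodes 3, 4, 5, 6:
  L_0(s) = (s - 4)(s - 5)(s - 6) / -6
  L_1(s) = (s - 3)(s - 5)(s - 6) / 2
  L_2(s) = (s - 3)(s - 4)(s - 6) / -2
  L_3(s) = (s - 3)(s - 4)(s - 5) / 6
Then P(s) = 135/2·L_0(s) + 156·L_1(s) + 595/2·L_2(s) + 504·L_3(s).
Expanding and collecting terms gives P(s) = 2s³ + (5/2)s² - 3s.
Evaluating at s = 2: P(2) = 20.

20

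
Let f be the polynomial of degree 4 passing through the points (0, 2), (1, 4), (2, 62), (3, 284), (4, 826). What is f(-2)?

-26

Using the Lagrange interpolation formula with nodes 0, 1, 2, 3, 4:
  L_0(n) = (n - 1)(n - 2)(n - 3)(n - 4) / 24
  L_1(n) = n(n - 2)(n - 3)(n - 4) / -6
  L_2(n) = n(n - 1)(n - 3)(n - 4) / 4
  L_3(n) = n(n - 1)(n - 2)(n - 4) / -6
  L_4(n) = n(n - 1)(n - 2)(n - 3) / 24
Then f(n) = 2·L_0(n) + 4·L_1(n) + 62·L_2(n) + 284·L_3(n) + 826·L_4(n).
Expanding and collecting terms gives f(n) = 2n^4 + 6n^3 - 4n^2 - 2n + 2.
Evaluating at n = -2: f(-2) = -26.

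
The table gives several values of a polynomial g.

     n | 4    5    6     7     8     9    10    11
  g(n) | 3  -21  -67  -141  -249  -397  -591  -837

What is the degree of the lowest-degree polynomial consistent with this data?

Forward differences of the values at n = 4, 5, 6, 7, 8, 9, 10, 11:
  g  : 3  -21  -67  -141  -249  -397  -591  -837
  Δ  : -24  -46  -74  -108  -148  -194  -246
  Δ^2: -22  -28  -34  -40  -46  -52
  Δ^3: -6  -6  -6  -6  -6
  Δ^4: 0  0  0  0
  Δ^5: 0  0  0
  Δ^6: 0  0
  Δ^7: 0
The third differences are constant (-6) and nonzero, while all higher differences vanish, so the minimal degree is 3.

3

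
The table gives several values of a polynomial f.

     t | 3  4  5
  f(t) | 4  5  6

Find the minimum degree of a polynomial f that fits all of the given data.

1

Forward differences of the values at t = 3, 4, 5:
  f  : 4  5  6
  Δ  : 1  1
  Δ^2: 0
The first differences are constant (1) and nonzero, while all higher differences vanish, so the minimal degree is 1.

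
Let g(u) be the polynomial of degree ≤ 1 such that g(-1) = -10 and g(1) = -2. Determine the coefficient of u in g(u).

Write g(u) = au + b. Substituting each data point gives a linear system:
  -a + b = -10
  a + b = -2
Solving the system yields a = 4, b = -6.
So g(u) = 4u - 6.
The leading coefficient is 4.

4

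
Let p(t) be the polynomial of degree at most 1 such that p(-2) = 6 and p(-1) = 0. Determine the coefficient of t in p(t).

Write p(t) = at + b. Substituting each data point gives a linear system:
  -2a + b = 6
  -a + b = 0
Solving the system yields a = -6, b = -6.
So p(t) = -6t - 6.
The leading coefficient is -6.

-6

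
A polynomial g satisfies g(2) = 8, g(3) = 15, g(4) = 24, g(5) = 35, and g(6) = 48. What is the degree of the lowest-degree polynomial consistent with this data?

Forward differences of the values at n = 2, 3, 4, 5, 6:
  g  : 8  15  24  35  48
  Δ  : 7  9  11  13
  Δ^2: 2  2  2
  Δ^3: 0  0
  Δ^4: 0
The second differences are constant (2) and nonzero, while all higher differences vanish, so the minimal degree is 2.

2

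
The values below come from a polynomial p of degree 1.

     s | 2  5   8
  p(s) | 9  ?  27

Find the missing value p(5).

18

On equispaced nodes a degree-1 polynomial has vanishing second forward difference, so
  p(2) - 2·p(5) + p(8) = 0.
Substituting the known values and solving for p(5):
  -2·p(5) = -36
  p(5) = 18.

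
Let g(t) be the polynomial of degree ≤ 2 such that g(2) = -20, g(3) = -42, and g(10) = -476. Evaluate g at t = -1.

Using the Lagrange interpolation formula with nodes 2, 3, 10:
  L_0(t) = (t - 3)(t - 10) / 8
  L_1(t) = (t - 2)(t - 10) / -7
  L_2(t) = (t - 2)(t - 3) / 56
Then g(t) = -20·L_0(t) - 42·L_1(t) - 476·L_2(t).
Expanding and collecting terms gives g(t) = -5t² + 3t - 6.
Evaluating at t = -1: g(-1) = -14.

-14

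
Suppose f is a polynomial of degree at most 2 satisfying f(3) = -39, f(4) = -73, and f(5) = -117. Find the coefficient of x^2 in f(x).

-5

Write f(x) = ax^2 + bx + c. Substituting each data point gives a linear system:
  9a + 3b + c = -39
  16a + 4b + c = -73
  25a + 5b + c = -117
Solving the system yields a = -5, b = 1, c = 3.
So f(x) = -5x^2 + x + 3.
The leading coefficient is -5.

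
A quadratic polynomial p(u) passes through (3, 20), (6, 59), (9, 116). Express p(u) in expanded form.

Write p(u) = au^2 + bu + c. Substituting each data point gives a linear system:
  9a + 3b + c = 20
  36a + 6b + c = 59
  81a + 9b + c = 116
Solving the system yields a = 1, b = 4, c = -1.
So p(u) = u² + 4u - 1.
Check: p(9) = 116. ✓

p(u) = u^2 + 4u - 1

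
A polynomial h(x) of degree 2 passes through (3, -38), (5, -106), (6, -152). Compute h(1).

Using the Lagrange interpolation formula with nodes 3, 5, 6:
  L_0(x) = (x - 5)(x - 6) / 6
  L_1(x) = (x - 3)(x - 6) / -2
  L_2(x) = (x - 3)(x - 5) / 3
Then h(x) = -38·L_0(x) - 106·L_1(x) - 152·L_2(x).
Expanding and collecting terms gives h(x) = -4x^2 - 2x + 4.
Evaluating at x = 1: h(1) = -2.

-2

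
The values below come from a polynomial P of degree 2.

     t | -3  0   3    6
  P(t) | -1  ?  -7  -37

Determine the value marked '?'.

5

The 3 known points determine the degree-2 polynomial uniquely.
Write P(t) = at^2 + bt + c. Substituting each data point gives a linear system:
  9a - 3b + c = -1
  9a + 3b + c = -7
  36a + 6b + c = -37
Solving the system yields a = -1, b = -1, c = 5.
So P(t) = -t^2 - t + 5.
Then P(0) = 5.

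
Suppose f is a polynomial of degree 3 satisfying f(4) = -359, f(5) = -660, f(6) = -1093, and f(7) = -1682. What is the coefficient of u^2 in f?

-6

Write f(u) = au^3 + bu^2 + cu + d. Substituting each data point gives a linear system:
  64a + 16b + 4c + d = -359
  125a + 25b + 5c + d = -660
  216a + 36b + 6c + d = -1093
  343a + 49b + 7c + d = -1682
Solving the system yields a = -4, b = -6, c = -3, d = 5.
So f(u) = -4u^3 - 6u^2 - 3u + 5.
The coefficient of u^2 is -6.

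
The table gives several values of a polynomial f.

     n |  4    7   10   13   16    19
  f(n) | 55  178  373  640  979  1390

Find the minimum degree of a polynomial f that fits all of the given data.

2

Forward differences of the values at n = 4, 7, 10, 13, 16, 19:
  f  : 55  178  373  640  979  1390
  Δ  : 123  195  267  339  411
  Δ^2: 72  72  72  72
  Δ^3: 0  0  0
  Δ^4: 0  0
  Δ^5: 0
The second differences are constant (72) and nonzero, while all higher differences vanish, so the minimal degree is 2.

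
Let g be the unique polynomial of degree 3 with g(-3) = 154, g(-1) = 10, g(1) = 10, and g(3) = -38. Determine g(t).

Write g(t) = at^3 + bt^2 + ct + d. Substituting each data point gives a linear system:
  -27a + 9b - 3c + d = 154
  -a + b - c + d = 10
  a + b + c + d = 10
  27a + 9b + 3c + d = -38
Solving the system yields a = -4, b = 6, c = 4, d = 4.
So g(t) = -4t^3 + 6t^2 + 4t + 4.
Check: g(3) = -38. ✓

g(t) = -4t^3 + 6t^2 + 4t + 4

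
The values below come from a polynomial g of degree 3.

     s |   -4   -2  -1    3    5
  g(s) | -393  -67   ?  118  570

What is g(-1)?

The 4 known points determine the degree-3 polynomial uniquely.
Write g(s) = as^3 + bs^2 + cs + d. Substituting each data point gives a linear system:
  -64a + 16b - 4c + d = -393
  -8a + 4b - 2c + d = -67
  27a + 9b + 3c + d = 118
  125a + 25b + 5c + d = 570
Solving the system yields a = 5, b = -3, c = 5, d = -5.
So g(s) = 5s^3 - 3s^2 + 5s - 5.
Then g(-1) = -18.

-18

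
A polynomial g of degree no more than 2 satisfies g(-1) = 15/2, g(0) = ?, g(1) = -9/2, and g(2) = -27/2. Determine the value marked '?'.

5/2

On equispaced nodes a degree-2 polynomial has vanishing third forward difference, so
  - g(-1) + 3·g(0) - 3·g(1) + g(2) = 0.
Substituting the known values and solving for g(0):
  3·g(0) = 15/2
  g(0) = 5/2.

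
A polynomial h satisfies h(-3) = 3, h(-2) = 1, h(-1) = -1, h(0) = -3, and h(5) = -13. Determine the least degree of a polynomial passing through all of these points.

Divided differences on the nodes -3, -2, -1, 0, 5:
  order 0: 3  1  -1  -3  -13
  order 1: -2  -2  -2  -2
  order 2: 0  0  0
  order 3: 0  0
  order 4: 0
The order-1 divided differences are all -2 (nonzero) and every higher order vanishes, so the data lies on a polynomial of degree exactly 1.

1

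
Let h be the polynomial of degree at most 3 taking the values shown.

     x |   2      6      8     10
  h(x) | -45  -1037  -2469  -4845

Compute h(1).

Write h(x) = ax^3 + bx^2 + cx + d. Substituting each data point gives a linear system:
  8a + 4b + 2c + d = -45
  216a + 36b + 6c + d = -1037
  512a + 64b + 8c + d = -2469
  1000a + 100b + 10c + d = -4845
Solving the system yields a = -5, b = 2, c = -4, d = -5.
So h(x) = -5x^3 + 2x^2 - 4x - 5.
Then h(1) = -12.

-12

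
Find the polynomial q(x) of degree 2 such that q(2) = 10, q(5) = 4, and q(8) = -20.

q(x) = -x^2 + 5x + 4

Write q(x) = ax^2 + bx + c. Substituting each data point gives a linear system:
  4a + 2b + c = 10
  25a + 5b + c = 4
  64a + 8b + c = -20
Solving the system yields a = -1, b = 5, c = 4.
So q(x) = -x^2 + 5x + 4.
Check: q(2) = 10. ✓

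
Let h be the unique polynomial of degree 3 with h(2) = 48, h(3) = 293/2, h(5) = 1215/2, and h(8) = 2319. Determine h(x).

Using the Lagrange interpolation formula with nodes 2, 3, 5, 8:
  L_0(x) = (x - 3)(x - 5)(x - 8) / -18
  L_1(x) = (x - 2)(x - 5)(x - 8) / 10
  L_2(x) = (x - 2)(x - 3)(x - 8) / -18
  L_3(x) = (x - 2)(x - 3)(x - 5) / 90
Then h(x) = 48·L_0(x) + 293/2·L_1(x) + 1215/2·L_2(x) + 2319·L_3(x).
Expanding and collecting terms gives h(x) = 4x^3 + 4x^2 + (5/2)x - 5.
Check: h(3) = 293/2. ✓

h(x) = 4x^3 + 4x^2 + (5/2)x - 5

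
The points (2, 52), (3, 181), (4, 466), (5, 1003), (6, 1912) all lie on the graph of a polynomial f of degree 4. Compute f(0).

-2

Write f(u) = au^4 + bu^3 + cu^2 + du + e. Substituting each data point gives a linear system:
  16a + 8b + 4c + 2d + e = 52
  81a + 27b + 9c + 3d + e = 181
  256a + 64b + 16c + 4d + e = 466
  625a + 125b + 25c + 5d + e = 1003
  1296a + 216b + 36c + 6d + e = 1912
Solving the system yields a = 1, b = 2, c = 5, d = 1, e = -2.
So f(u) = u^4 + 2u^3 + 5u^2 + u - 2.
Then f(0) = -2.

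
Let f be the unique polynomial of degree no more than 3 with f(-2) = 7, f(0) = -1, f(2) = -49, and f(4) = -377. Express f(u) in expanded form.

f(u) = -5u^3 - 5u^2 + 6u - 1

Write f(u) = au^3 + bu^2 + cu + d. Substituting each data point gives a linear system:
  -8a + 4b - 2c + d = 7
  d = -1
  8a + 4b + 2c + d = -49
  64a + 16b + 4c + d = -377
Solving the system yields a = -5, b = -5, c = 6, d = -1.
So f(u) = -5u^3 - 5u^2 + 6u - 1.
Check: f(4) = -377. ✓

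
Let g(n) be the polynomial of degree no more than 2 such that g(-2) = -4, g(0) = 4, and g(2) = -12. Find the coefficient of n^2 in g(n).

-3

Write g(n) = an^2 + bn + c. Substituting each data point gives a linear system:
  4a - 2b + c = -4
  c = 4
  4a + 2b + c = -12
Solving the system yields a = -3, b = -2, c = 4.
So g(n) = -3n² - 2n + 4.
The leading coefficient is -3.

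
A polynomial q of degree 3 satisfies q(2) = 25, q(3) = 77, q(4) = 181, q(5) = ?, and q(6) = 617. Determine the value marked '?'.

The 4 known points determine the degree-3 polynomial uniquely.
Write q(u) = au^3 + bu^2 + cu + d. Substituting each data point gives a linear system:
  8a + 4b + 2c + d = 25
  27a + 9b + 3c + d = 77
  64a + 16b + 4c + d = 181
  216a + 36b + 6c + d = 617
Solving the system yields a = 3, b = -1, c = 0, d = 5.
So q(u) = 3u^3 - u^2 + 5.
Then q(5) = 355.

355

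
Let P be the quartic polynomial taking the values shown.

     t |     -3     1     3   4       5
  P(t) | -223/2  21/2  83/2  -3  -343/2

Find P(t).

P(t) = -t^4 + (5/2)t^3 + 5t^2 + 3t + 1

Write P(t) = at^4 + bt^3 + ct^2 + dt + e. Substituting each data point gives a linear system:
  81a - 27b + 9c - 3d + e = -223/2
  a + b + c + d + e = 21/2
  81a + 27b + 9c + 3d + e = 83/2
  256a + 64b + 16c + 4d + e = -3
  625a + 125b + 25c + 5d + e = -343/2
Solving the system yields a = -1, b = 5/2, c = 5, d = 3, e = 1.
So P(t) = -t⁴ + (5/2)t³ + 5t² + 3t + 1.
Check: P(-3) = -223/2. ✓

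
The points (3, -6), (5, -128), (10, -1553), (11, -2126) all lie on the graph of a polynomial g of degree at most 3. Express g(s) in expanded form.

Using the Lagrange interpolation formula with nodes 3, 5, 10, 11:
  L_0(s) = (s - 5)(s - 10)(s - 11) / -112
  L_1(s) = (s - 3)(s - 10)(s - 11) / 60
  L_2(s) = (s - 3)(s - 5)(s - 11) / -35
  L_3(s) = (s - 3)(s - 5)(s - 10) / 48
Then g(s) = -6·L_0(s) - 128·L_1(s) - 1553·L_2(s) - 2126·L_3(s).
Expanding and collecting terms gives g(s) = -2s^3 + 4s^2 + 5s - 3.
Check: g(5) = -128. ✓

g(s) = -2s^3 + 4s^2 + 5s - 3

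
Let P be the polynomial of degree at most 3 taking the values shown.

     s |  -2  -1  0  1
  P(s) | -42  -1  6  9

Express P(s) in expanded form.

Write P(s) = as^3 + bs^2 + cs + d. Substituting each data point gives a linear system:
  -8a + 4b - 2c + d = -42
  -a + b - c + d = -1
  d = 6
  a + b + c + d = 9
Solving the system yields a = 5, b = -2, c = 0, d = 6.
So P(s) = 5s^3 - 2s^2 + 6.
Check: P(0) = 6. ✓

P(s) = 5s^3 - 2s^2 + 6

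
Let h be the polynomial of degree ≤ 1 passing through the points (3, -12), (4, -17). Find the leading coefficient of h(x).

-5

Write h(x) = ax + b. Substituting each data point gives a linear system:
  3a + b = -12
  4a + b = -17
Solving the system yields a = -5, b = 3.
So h(x) = -5x + 3.
The leading coefficient is -5.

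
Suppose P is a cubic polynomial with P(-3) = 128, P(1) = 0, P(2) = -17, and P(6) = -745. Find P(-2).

Write P(s) = as^3 + bs^2 + cs + d. Substituting each data point gives a linear system:
  -27a + 9b - 3c + d = 128
  a + b + c + d = 0
  8a + 4b + 2c + d = -17
  216a + 36b + 6c + d = -745
Solving the system yields a = -4, b = 3, c = 2, d = -1.
So P(s) = -4s^3 + 3s^2 + 2s - 1.
Then P(-2) = 39.

39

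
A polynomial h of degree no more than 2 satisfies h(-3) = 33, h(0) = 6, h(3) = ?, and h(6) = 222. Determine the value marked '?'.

69

On equispaced nodes a degree-2 polynomial has vanishing third forward difference, so
  - h(-3) + 3·h(0) - 3·h(3) + h(6) = 0.
Substituting the known values and solving for h(3):
  -3·h(3) = -207
  h(3) = 69.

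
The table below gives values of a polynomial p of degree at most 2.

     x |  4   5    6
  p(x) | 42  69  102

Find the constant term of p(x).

-6

Write p(x) = ax^2 + bx + c. Substituting each data point gives a linear system:
  16a + 4b + c = 42
  25a + 5b + c = 69
  36a + 6b + c = 102
Solving the system yields a = 3, b = 0, c = -6.
So p(x) = 3x^2 - 6.
The constant term is -6.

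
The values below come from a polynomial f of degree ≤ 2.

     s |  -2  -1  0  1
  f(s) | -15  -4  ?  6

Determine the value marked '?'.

3

On equispaced nodes a degree-2 polynomial has vanishing third forward difference, so
  - f(-2) + 3·f(-1) - 3·f(0) + f(1) = 0.
Substituting the known values and solving for f(0):
  -3·f(0) = -9
  f(0) = 3.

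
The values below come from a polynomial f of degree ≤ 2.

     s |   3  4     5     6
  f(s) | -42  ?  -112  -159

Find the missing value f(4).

The 3 known points determine the degree-2 polynomial uniquely.
Write f(s) = as^2 + bs + c. Substituting each data point gives a linear system:
  9a + 3b + c = -42
  25a + 5b + c = -112
  36a + 6b + c = -159
Solving the system yields a = -4, b = -3, c = 3.
So f(s) = -4s^2 - 3s + 3.
Then f(4) = -73.

-73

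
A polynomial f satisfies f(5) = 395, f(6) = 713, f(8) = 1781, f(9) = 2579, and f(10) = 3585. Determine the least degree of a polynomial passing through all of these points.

3

Divided differences on the nodes 5, 6, 8, 9, 10:
  order 0: 395  713  1781  2579  3585
  order 1: 318  534  798  1006
  order 2: 72  88  104
  order 3: 4  4
  order 4: 0
The order-3 divided differences are all 4 (nonzero) and every higher order vanishes, so the data lies on a polynomial of degree exactly 3.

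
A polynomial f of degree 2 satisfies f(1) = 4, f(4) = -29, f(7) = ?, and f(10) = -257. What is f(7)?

-116

On equispaced nodes a degree-2 polynomial has vanishing third forward difference, so
  - f(1) + 3·f(4) - 3·f(7) + f(10) = 0.
Substituting the known values and solving for f(7):
  -3·f(7) = 348
  f(7) = -116.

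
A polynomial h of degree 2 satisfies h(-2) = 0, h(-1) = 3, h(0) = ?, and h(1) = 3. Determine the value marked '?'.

4

The 3 known points determine the degree-2 polynomial uniquely.
Write h(t) = at^2 + bt + c. Substituting each data point gives a linear system:
  4a - 2b + c = 0
  a - b + c = 3
  a + b + c = 3
Solving the system yields a = -1, b = 0, c = 4.
So h(t) = -t^2 + 4.
Then h(0) = 4.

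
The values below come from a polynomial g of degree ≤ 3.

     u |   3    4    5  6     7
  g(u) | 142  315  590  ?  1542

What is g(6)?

991

The 4 known points determine the degree-3 polynomial uniquely.
Write g(u) = au^3 + bu^2 + cu + d. Substituting each data point gives a linear system:
  27a + 9b + 3c + d = 142
  64a + 16b + 4c + d = 315
  125a + 25b + 5c + d = 590
  343a + 49b + 7c + d = 1542
Solving the system yields a = 4, b = 3, c = 4, d = -5.
So g(u) = 4u^3 + 3u^2 + 4u - 5.
Then g(6) = 991.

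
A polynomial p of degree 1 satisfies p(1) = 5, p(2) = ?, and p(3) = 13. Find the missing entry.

9

The 2 known points determine the degree-1 polynomial uniquely.
Write p(t) = at + b. Substituting each data point gives a linear system:
  a + b = 5
  3a + b = 13
Solving the system yields a = 4, b = 1.
So p(t) = 4t + 1.
Then p(2) = 9.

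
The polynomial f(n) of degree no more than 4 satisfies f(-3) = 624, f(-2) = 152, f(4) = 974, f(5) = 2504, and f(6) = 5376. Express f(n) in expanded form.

Write f(n) = an^4 + bn^3 + cn^2 + dn + e. Substituting each data point gives a linear system:
  81a - 27b + 9c - 3d + e = 624
  16a - 8b + 4c - 2d + e = 152
  256a + 64b + 16c + 4d + e = 974
  625a + 125b + 25c + 5d + e = 2504
  1296a + 216b + 36c + 6d + e = 5376
Solving the system yields a = 5, b = -6, c = 6, d = -3, e = -6.
So f(n) = 5n^4 - 6n^3 + 6n^2 - 3n - 6.
Check: f(-2) = 152. ✓

f(n) = 5n^4 - 6n^3 + 6n^2 - 3n - 6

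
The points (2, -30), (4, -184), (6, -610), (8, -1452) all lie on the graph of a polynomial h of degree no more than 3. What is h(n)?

Write h(n) = an^3 + bn^2 + cn + d. Substituting each data point gives a linear system:
  8a + 4b + 2c + d = -30
  64a + 16b + 4c + d = -184
  216a + 36b + 6c + d = -610
  512a + 64b + 8c + d = -1452
Solving the system yields a = -3, b = 2, c = -5, d = -4.
So h(n) = -3n³ + 2n² - 5n - 4.
Check: h(8) = -1452. ✓

h(n) = -3n^3 + 2n^2 - 5n - 4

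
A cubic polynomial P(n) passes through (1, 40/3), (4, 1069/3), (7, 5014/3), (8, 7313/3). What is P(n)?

Write P(n) = an^3 + bn^2 + cn + d. Substituting each data point gives a linear system:
  a + b + c + d = 40/3
  64a + 16b + 4c + d = 1069/3
  343a + 49b + 7c + d = 5014/3
  512a + 64b + 8c + d = 7313/3
Solving the system yields a = 4, b = 6, c = 1/3, d = 3.
So P(n) = 4n³ + 6n² + (1/3)n + 3.
Check: P(4) = 1069/3. ✓

P(n) = 4n^3 + 6n^2 + (1/3)n + 3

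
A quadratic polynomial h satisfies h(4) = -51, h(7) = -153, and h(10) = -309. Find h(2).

-13

Write h(n) = an^2 + bn + c. Substituting each data point gives a linear system:
  16a + 4b + c = -51
  49a + 7b + c = -153
  100a + 10b + c = -309
Solving the system yields a = -3, b = -1, c = 1.
So h(n) = -3n^2 - n + 1.
Then h(2) = -13.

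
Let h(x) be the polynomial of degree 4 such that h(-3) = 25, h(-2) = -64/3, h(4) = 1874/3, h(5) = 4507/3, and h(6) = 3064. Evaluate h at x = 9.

Write h(x) = ax^4 + bx^3 + cx^2 + dx + e. Substituting each data point gives a linear system:
  81a - 27b + 9c - 3d + e = 25
  16a - 8b + 4c - 2d + e = -64/3
  256a + 64b + 16c + 4d + e = 1874/3
  625a + 125b + 25c + 5d + e = 4507/3
  1296a + 216b + 36c + 6d + e = 3064
Solving the system yields a = 2, b = 3, c = -5, d = 5/3, e = -6.
So h(x) = 2x⁴ + 3x³ - 5x² + (5/3)x - 6.
Then h(9) = 14913.

14913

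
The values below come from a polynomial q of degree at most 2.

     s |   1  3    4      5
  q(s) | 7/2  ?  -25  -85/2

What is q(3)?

The 3 known points determine the degree-2 polynomial uniquely.
Write q(s) = as^2 + bs + c. Substituting each data point gives a linear system:
  a + b + c = 7/2
  16a + 4b + c = -25
  25a + 5b + c = -85/2
Solving the system yields a = -2, b = 1/2, c = 5.
So q(s) = -2s^2 + (1/2)s + 5.
Then q(3) = -23/2.

-23/2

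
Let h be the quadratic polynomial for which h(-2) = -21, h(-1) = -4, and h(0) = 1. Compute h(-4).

Using the Lagrange interpolation formula with nodes -2, -1, 0:
  L_0(s) = (s + 1)s / 2
  L_1(s) = (s + 2)s / -1
  L_2(s) = (s + 2)(s + 1) / 2
Then h(s) = -21·L_0(s) - 4·L_1(s) + 1·L_2(s).
Expanding and collecting terms gives h(s) = -6s^2 - s + 1.
Evaluating at s = -4: h(-4) = -91.

-91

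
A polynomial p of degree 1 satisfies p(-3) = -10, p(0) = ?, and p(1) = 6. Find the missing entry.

2

The 2 known points determine the degree-1 polynomial uniquely.
Write p(u) = au + b. Substituting each data point gives a linear system:
  -3a + b = -10
  a + b = 6
Solving the system yields a = 4, b = 2.
So p(u) = 4u + 2.
Then p(0) = 2.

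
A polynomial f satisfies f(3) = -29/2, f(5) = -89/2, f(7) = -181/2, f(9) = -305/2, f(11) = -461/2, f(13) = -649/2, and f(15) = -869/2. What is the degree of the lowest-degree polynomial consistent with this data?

Forward differences of the values at n = 3, 5, 7, 9, 11, 13, 15:
  f  : -29/2  -89/2  -181/2  -305/2  -461/2  -649/2  -869/2
  Δ  : -30  -46  -62  -78  -94  -110
  Δ^2: -16  -16  -16  -16  -16
  Δ^3: 0  0  0  0
  Δ^4: 0  0  0
  Δ^5: 0  0
  Δ^6: 0
The second differences are constant (-16) and nonzero, while all higher differences vanish, so the minimal degree is 2.

2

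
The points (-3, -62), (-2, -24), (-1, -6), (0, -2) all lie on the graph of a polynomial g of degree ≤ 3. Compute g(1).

-6

Forward differences of the values at n = -3, -2, -1, 0:
  g  : -62  -24  -6  -2
  Δ  : 38  18  4
  Δ^2: -20  -14
  Δ^3: 6
The third differences are constant, confirming degree 3.
Interpolating (Newton forward form) and evaluating at n = 1 gives g(1) = -6.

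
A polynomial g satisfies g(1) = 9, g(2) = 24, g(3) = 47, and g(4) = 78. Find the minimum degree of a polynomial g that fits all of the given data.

2

Forward differences of the values at t = 1, 2, 3, 4:
  g  : 9  24  47  78
  Δ  : 15  23  31
  Δ^2: 8  8
  Δ^3: 0
The second differences are constant (8) and nonzero, while all higher differences vanish, so the minimal degree is 2.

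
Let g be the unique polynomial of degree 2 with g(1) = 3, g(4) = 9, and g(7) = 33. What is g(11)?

Write g(t) = at^2 + bt + c. Substituting each data point gives a linear system:
  a + b + c = 3
  16a + 4b + c = 9
  49a + 7b + c = 33
Solving the system yields a = 1, b = -3, c = 5.
So g(t) = t^2 - 3t + 5.
Then g(11) = 93.

93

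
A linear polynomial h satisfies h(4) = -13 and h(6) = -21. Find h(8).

-29

Using the Lagrange interpolation formula with nodes 4, 6:
  L_0(s) = (s - 6) / -2
  L_1(s) = (s - 4) / 2
Then h(s) = -13·L_0(s) - 21·L_1(s).
Expanding and collecting terms gives h(s) = -4s + 3.
Evaluating at s = 8: h(8) = -29.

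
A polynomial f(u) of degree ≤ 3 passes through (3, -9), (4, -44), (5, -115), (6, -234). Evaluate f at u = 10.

Write f(u) = au^3 + bu^2 + cu + d. Substituting each data point gives a linear system:
  27a + 9b + 3c + d = -9
  64a + 16b + 4c + d = -44
  125a + 25b + 5c + d = -115
  216a + 36b + 6c + d = -234
Solving the system yields a = -2, b = 6, c = -3, d = 0.
So f(u) = -2u^3 + 6u^2 - 3u.
Then f(10) = -1430.

-1430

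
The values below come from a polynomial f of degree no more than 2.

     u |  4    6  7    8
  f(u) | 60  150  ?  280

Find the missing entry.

210

The 3 known points determine the degree-2 polynomial uniquely.
Write f(u) = au^2 + bu + c. Substituting each data point gives a linear system:
  16a + 4b + c = 60
  36a + 6b + c = 150
  64a + 8b + c = 280
Solving the system yields a = 5, b = -5, c = 0.
So f(u) = 5u^2 - 5u.
Then f(7) = 210.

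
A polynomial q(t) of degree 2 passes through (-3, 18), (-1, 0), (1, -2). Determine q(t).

q(t) = 2t^2 - t - 3

Using the Lagrange interpolation formula with nodes -3, -1, 1:
  L_0(t) = (t + 1)(t - 1) / 8
  L_1(t) = (t + 3)(t - 1) / -4
  L_2(t) = (t + 3)(t + 1) / 8
Then q(t) = 18·L_0(t) + 0·L_1(t) - 2·L_2(t).
Expanding and collecting terms gives q(t) = 2t² - t - 3.
Check: q(-3) = 18. ✓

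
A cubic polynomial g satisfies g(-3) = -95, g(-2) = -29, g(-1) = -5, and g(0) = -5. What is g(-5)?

-425

Write g(x) = ax^3 + bx^2 + cx + d. Substituting each data point gives a linear system:
  -27a + 9b - 3c + d = -95
  -8a + 4b - 2c + d = -29
  -a + b - c + d = -5
  d = -5
Solving the system yields a = 3, b = -3, c = -6, d = -5.
So g(x) = 3x^3 - 3x^2 - 6x - 5.
Then g(-5) = -425.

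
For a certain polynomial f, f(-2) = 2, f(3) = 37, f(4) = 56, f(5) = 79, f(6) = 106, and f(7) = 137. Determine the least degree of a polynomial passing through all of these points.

2

Divided differences on the nodes -2, 3, 4, 5, 6, 7:
  order 0: 2  37  56  79  106  137
  order 1: 7  19  23  27  31
  order 2: 2  2  2  2
  order 3: 0  0  0
  order 4: 0  0
  order 5: 0
The order-2 divided differences are all 2 (nonzero) and every higher order vanishes, so the data lies on a polynomial of degree exactly 2.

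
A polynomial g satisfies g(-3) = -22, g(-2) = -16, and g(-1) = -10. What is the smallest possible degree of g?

Forward differences of the values at n = -3, -2, -1:
  g  : -22  -16  -10
  Δ  : 6  6
  Δ^2: 0
The first differences are constant (6) and nonzero, while all higher differences vanish, so the minimal degree is 1.

1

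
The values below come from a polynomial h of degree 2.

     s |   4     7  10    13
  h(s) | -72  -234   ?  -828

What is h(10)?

On equispaced nodes a degree-2 polynomial has vanishing third forward difference, so
  - h(4) + 3·h(7) - 3·h(10) + h(13) = 0.
Substituting the known values and solving for h(10):
  -3·h(10) = 1458
  h(10) = -486.

-486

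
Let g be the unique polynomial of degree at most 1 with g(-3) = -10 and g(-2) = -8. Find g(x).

Write g(x) = ax + b. Substituting each data point gives a linear system:
  -3a + b = -10
  -2a + b = -8
Solving the system yields a = 2, b = -4.
So g(x) = 2x - 4.
Check: g(-2) = -8. ✓

g(x) = 2x - 4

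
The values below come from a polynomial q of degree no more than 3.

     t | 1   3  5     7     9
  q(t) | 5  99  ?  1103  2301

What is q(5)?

On equispaced nodes a degree-3 polynomial has vanishing fourth forward difference, so
  q(1) - 4·q(3) + 6·q(5) - 4·q(7) + q(9) = 0.
Substituting the known values and solving for q(5):
  6·q(5) = 2502
  q(5) = 417.

417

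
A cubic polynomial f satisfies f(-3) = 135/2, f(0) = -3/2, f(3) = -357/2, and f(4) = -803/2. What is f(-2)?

Write f(n) = an^3 + bn^2 + cn + d. Substituting each data point gives a linear system:
  -27a + 9b - 3c + d = 135/2
  d = -3/2
  27a + 9b + 3c + d = -357/2
  64a + 16b + 4c + d = -803/2
Solving the system yields a = -5, b = -6, c = 4, d = -3/2.
So f(n) = -5n^3 - 6n^2 + 4n - 3/2.
Then f(-2) = 13/2.

13/2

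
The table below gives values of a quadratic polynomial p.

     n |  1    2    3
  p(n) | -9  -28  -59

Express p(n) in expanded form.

Using the Lagrange interpolation formula with nodes 1, 2, 3:
  L_0(n) = (n - 2)(n - 3) / 2
  L_1(n) = (n - 1)(n - 3) / -1
  L_2(n) = (n - 1)(n - 2) / 2
Then p(n) = -9·L_0(n) - 28·L_1(n) - 59·L_2(n).
Expanding and collecting terms gives p(n) = -6n^2 - n - 2.
Check: p(3) = -59. ✓

p(n) = -6n^2 - n - 2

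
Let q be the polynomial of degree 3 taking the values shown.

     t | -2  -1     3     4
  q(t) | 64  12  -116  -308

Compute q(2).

Using the Lagrange interpolation formula with nodes -2, -1, 3, 4:
  L_0(t) = (t + 1)(t - 3)(t - 4) / -30
  L_1(t) = (t + 2)(t - 3)(t - 4) / 20
  L_2(t) = (t + 2)(t + 1)(t - 4) / -20
  L_3(t) = (t + 2)(t + 1)(t - 3) / 30
Then q(t) = 64·L_0(t) + 12·L_1(t) - 116·L_2(t) - 308·L_3(t).
Expanding and collecting terms gives q(t) = -6t^3 + 4t^2 + 2t + 4.
Evaluating at t = 2: q(2) = -24.

-24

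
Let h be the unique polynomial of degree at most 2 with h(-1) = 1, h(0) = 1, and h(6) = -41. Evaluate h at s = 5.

-29

Using the Lagrange interpolation formula with nodes -1, 0, 6:
  L_0(s) = s(s - 6) / 7
  L_1(s) = (s + 1)(s - 6) / -6
  L_2(s) = (s + 1)s / 42
Then h(s) = 1·L_0(s) + 1·L_1(s) - 41·L_2(s).
Expanding and collecting terms gives h(s) = -s² - s + 1.
Evaluating at s = 5: h(5) = -29.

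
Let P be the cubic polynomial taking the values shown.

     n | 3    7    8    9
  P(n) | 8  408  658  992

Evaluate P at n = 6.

230

Write P(n) = an^3 + bn^2 + cn + d. Substituting each data point gives a linear system:
  27a + 9b + 3c + d = 8
  343a + 49b + 7c + d = 408
  512a + 64b + 8c + d = 658
  729a + 81b + 9c + d = 992
Solving the system yields a = 2, b = -6, c = 2, d = 2.
So P(n) = 2n^3 - 6n^2 + 2n + 2.
Then P(6) = 230.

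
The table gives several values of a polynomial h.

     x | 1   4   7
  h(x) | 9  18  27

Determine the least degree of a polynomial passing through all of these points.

1

Forward differences of the values at x = 1, 4, 7:
  h  : 9  18  27
  Δ  : 9  9
  Δ^2: 0
The first differences are constant (9) and nonzero, while all higher differences vanish, so the minimal degree is 1.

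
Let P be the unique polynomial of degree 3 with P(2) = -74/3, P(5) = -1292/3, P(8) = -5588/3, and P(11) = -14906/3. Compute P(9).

-2680

Write P(t) = at^3 + bt^2 + ct + d. Substituting each data point gives a linear system:
  8a + 4b + 2c + d = -74/3
  125a + 25b + 5c + d = -1292/3
  512a + 64b + 8c + d = -5588/3
  1331a + 121b + 11c + d = -14906/3
Solving the system yields a = -4, b = 3, c = -1/3, d = -4.
So P(t) = -4t^3 + 3t^2 - (1/3)t - 4.
Then P(9) = -2680.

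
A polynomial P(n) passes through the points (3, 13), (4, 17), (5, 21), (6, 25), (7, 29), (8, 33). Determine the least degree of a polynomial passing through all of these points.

Forward differences of the values at n = 3, 4, 5, 6, 7, 8:
  P  : 13  17  21  25  29  33
  Δ  : 4  4  4  4  4
  Δ^2: 0  0  0  0
  Δ^3: 0  0  0
  Δ^4: 0  0
  Δ^5: 0
The first differences are constant (4) and nonzero, while all higher differences vanish, so the minimal degree is 1.

1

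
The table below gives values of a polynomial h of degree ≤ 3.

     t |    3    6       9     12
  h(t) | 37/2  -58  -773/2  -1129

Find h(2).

16

Using the Lagrange interpolation formula with nodes 3, 6, 9, 12:
  L_0(t) = (t - 6)(t - 9)(t - 12) / -162
  L_1(t) = (t - 3)(t - 9)(t - 12) / 54
  L_2(t) = (t - 3)(t - 6)(t - 12) / -54
  L_3(t) = (t - 3)(t - 6)(t - 9) / 162
Then h(t) = 37/2·L_0(t) - 58·L_1(t) - 773/2·L_2(t) - 1129·L_3(t).
Expanding and collecting terms gives h(t) = -t^3 + 4t^2 + (3/2)t + 5.
Evaluating at t = 2: h(2) = 16.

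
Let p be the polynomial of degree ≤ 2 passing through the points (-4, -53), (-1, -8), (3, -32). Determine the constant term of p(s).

-5

Write p(s) = as^2 + bs + c. Substituting each data point gives a linear system:
  16a - 4b + c = -53
  a - b + c = -8
  9a + 3b + c = -32
Solving the system yields a = -3, b = 0, c = -5.
So p(s) = -3s^2 - 5.
The constant term is -5.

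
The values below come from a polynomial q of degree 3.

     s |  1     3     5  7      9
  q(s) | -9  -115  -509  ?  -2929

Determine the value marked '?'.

On equispaced nodes a degree-3 polynomial has vanishing fourth forward difference, so
  q(1) - 4·q(3) + 6·q(5) - 4·q(7) + q(9) = 0.
Substituting the known values and solving for q(7):
  -4·q(7) = 5532
  q(7) = -1383.

-1383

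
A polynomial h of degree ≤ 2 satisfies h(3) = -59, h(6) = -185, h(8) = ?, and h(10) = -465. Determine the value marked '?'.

-309

The 3 known points determine the degree-2 polynomial uniquely.
Write h(x) = ax^2 + bx + c. Substituting each data point gives a linear system:
  9a + 3b + c = -59
  36a + 6b + c = -185
  100a + 10b + c = -465
Solving the system yields a = -4, b = -6, c = -5.
So h(x) = -4x^2 - 6x - 5.
Then h(8) = -309.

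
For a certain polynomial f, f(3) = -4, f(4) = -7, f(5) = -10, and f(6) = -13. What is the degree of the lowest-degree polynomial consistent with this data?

Forward differences of the values at x = 3, 4, 5, 6:
  f  : -4  -7  -10  -13
  Δ  : -3  -3  -3
  Δ^2: 0  0
  Δ^3: 0
The first differences are constant (-3) and nonzero, while all higher differences vanish, so the minimal degree is 1.

1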